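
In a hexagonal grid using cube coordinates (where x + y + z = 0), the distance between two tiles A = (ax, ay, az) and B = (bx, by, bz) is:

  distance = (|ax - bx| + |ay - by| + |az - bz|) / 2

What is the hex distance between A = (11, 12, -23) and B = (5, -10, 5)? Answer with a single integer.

Answer: 28

Derivation:
|ax - bx| = |11 - 5| = 6
|ay - by| = |12 - (-10)| = 22
|az - bz| = |-23 - 5| = 28
distance = (6 + 22 + 28) / 2 = 56 / 2 = 28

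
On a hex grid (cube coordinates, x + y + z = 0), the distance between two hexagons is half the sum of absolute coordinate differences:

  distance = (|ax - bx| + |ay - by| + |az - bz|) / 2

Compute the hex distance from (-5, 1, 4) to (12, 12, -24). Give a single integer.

Answer: 28

Derivation:
|ax - bx| = |-5 - 12| = 17
|ay - by| = |1 - 12| = 11
|az - bz| = |4 - (-24)| = 28
distance = (17 + 11 + 28) / 2 = 56 / 2 = 28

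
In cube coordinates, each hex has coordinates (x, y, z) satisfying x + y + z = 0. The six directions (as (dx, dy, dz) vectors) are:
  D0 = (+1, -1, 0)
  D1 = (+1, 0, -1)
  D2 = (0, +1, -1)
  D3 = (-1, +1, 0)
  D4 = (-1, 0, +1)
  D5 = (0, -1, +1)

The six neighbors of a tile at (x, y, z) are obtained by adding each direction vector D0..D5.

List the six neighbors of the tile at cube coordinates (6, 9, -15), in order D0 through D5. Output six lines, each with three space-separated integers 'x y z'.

Answer: 7 8 -15
7 9 -16
6 10 -16
5 10 -15
5 9 -14
6 8 -14

Derivation:
Center: (6, 9, -15). Add each direction:
  D0: (6, 9, -15) + (1, -1, 0) = (7, 8, -15)
  D1: (6, 9, -15) + (1, 0, -1) = (7, 9, -16)
  D2: (6, 9, -15) + (0, 1, -1) = (6, 10, -16)
  D3: (6, 9, -15) + (-1, 1, 0) = (5, 10, -15)
  D4: (6, 9, -15) + (-1, 0, 1) = (5, 9, -14)
  D5: (6, 9, -15) + (0, -1, 1) = (6, 8, -14)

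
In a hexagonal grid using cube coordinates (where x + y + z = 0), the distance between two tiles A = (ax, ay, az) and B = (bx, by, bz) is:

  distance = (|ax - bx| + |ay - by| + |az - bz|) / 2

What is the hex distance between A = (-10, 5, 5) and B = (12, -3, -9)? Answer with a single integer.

|ax - bx| = |-10 - 12| = 22
|ay - by| = |5 - (-3)| = 8
|az - bz| = |5 - (-9)| = 14
distance = (22 + 8 + 14) / 2 = 44 / 2 = 22

Answer: 22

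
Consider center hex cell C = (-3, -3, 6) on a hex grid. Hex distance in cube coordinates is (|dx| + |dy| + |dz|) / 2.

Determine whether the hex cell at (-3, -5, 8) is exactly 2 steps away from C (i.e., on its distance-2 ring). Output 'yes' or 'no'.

Answer: yes

Derivation:
|px - cx| = |-3 - (-3)| = 0
|py - cy| = |-5 - (-3)| = 2
|pz - cz| = |8 - 6| = 2
distance = (0+2+2)/2 = 4/2 = 2
radius = 2; distance == radius -> yes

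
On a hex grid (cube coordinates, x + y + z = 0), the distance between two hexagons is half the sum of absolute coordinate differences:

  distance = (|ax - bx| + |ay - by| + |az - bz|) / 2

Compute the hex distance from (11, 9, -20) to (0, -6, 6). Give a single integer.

|ax - bx| = |11 - 0| = 11
|ay - by| = |9 - (-6)| = 15
|az - bz| = |-20 - 6| = 26
distance = (11 + 15 + 26) / 2 = 52 / 2 = 26

Answer: 26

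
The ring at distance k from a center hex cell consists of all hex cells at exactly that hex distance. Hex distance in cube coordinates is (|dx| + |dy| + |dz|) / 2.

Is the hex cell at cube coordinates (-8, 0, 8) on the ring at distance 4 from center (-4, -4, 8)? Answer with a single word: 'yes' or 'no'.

Answer: yes

Derivation:
|px - cx| = |-8 - (-4)| = 4
|py - cy| = |0 - (-4)| = 4
|pz - cz| = |8 - 8| = 0
distance = (4+4+0)/2 = 8/2 = 4
radius = 4; distance == radius -> yes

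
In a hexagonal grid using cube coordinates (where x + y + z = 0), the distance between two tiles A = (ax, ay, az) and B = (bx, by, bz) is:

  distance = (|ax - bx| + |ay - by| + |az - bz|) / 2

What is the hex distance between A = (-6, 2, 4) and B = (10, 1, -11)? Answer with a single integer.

Answer: 16

Derivation:
|ax - bx| = |-6 - 10| = 16
|ay - by| = |2 - 1| = 1
|az - bz| = |4 - (-11)| = 15
distance = (16 + 1 + 15) / 2 = 32 / 2 = 16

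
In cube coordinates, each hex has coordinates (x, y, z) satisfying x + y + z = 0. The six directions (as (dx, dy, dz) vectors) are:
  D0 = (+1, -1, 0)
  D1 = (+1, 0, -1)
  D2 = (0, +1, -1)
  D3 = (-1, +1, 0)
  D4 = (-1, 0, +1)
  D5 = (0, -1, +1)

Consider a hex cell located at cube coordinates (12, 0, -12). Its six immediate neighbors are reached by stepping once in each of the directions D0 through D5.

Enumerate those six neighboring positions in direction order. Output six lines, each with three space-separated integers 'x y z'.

Answer: 13 -1 -12
13 0 -13
12 1 -13
11 1 -12
11 0 -11
12 -1 -11

Derivation:
Center: (12, 0, -12). Add each direction:
  D0: (12, 0, -12) + (1, -1, 0) = (13, -1, -12)
  D1: (12, 0, -12) + (1, 0, -1) = (13, 0, -13)
  D2: (12, 0, -12) + (0, 1, -1) = (12, 1, -13)
  D3: (12, 0, -12) + (-1, 1, 0) = (11, 1, -12)
  D4: (12, 0, -12) + (-1, 0, 1) = (11, 0, -11)
  D5: (12, 0, -12) + (0, -1, 1) = (12, -1, -11)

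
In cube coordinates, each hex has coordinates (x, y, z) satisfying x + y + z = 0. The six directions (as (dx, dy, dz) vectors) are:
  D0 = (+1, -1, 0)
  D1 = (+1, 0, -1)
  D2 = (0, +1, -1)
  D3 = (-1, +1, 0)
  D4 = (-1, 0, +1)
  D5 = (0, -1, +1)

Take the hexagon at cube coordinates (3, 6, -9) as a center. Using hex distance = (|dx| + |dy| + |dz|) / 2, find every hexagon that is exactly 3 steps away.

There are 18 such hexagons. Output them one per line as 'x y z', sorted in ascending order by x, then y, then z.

Answer: 0 6 -6
0 7 -7
0 8 -8
0 9 -9
1 5 -6
1 9 -10
2 4 -6
2 9 -11
3 3 -6
3 9 -12
4 3 -7
4 8 -12
5 3 -8
5 7 -12
6 3 -9
6 4 -10
6 5 -11
6 6 -12

Derivation:
Walk ring at distance 3 from (3, 6, -9):
Start at center + D4*3 = (0, 6, -6)
  hex 0: (0, 6, -6)
  hex 1: (1, 5, -6)
  hex 2: (2, 4, -6)
  hex 3: (3, 3, -6)
  hex 4: (4, 3, -7)
  hex 5: (5, 3, -8)
  hex 6: (6, 3, -9)
  hex 7: (6, 4, -10)
  hex 8: (6, 5, -11)
  hex 9: (6, 6, -12)
  hex 10: (5, 7, -12)
  hex 11: (4, 8, -12)
  hex 12: (3, 9, -12)
  hex 13: (2, 9, -11)
  hex 14: (1, 9, -10)
  hex 15: (0, 9, -9)
  hex 16: (0, 8, -8)
  hex 17: (0, 7, -7)
Sorted: 18 hexes.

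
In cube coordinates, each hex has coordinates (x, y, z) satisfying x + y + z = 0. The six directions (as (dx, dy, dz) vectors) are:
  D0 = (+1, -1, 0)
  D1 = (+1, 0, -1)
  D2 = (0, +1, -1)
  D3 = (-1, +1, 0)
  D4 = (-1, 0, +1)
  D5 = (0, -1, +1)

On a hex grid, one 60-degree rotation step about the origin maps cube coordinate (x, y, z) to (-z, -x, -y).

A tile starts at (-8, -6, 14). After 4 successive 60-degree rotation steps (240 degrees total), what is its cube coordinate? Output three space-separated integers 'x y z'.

Answer: 14 -8 -6

Derivation:
Start: (-8, -6, 14)
Step 1: (-8, -6, 14) -> (-(14), -(-8), -(-6)) = (-14, 8, 6)
Step 2: (-14, 8, 6) -> (-(6), -(-14), -(8)) = (-6, 14, -8)
Step 3: (-6, 14, -8) -> (-(-8), -(-6), -(14)) = (8, 6, -14)
Step 4: (8, 6, -14) -> (-(-14), -(8), -(6)) = (14, -8, -6)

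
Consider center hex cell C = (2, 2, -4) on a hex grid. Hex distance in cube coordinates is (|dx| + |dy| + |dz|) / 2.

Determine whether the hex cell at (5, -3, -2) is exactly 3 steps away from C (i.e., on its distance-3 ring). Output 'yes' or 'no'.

Answer: no

Derivation:
|px - cx| = |5 - 2| = 3
|py - cy| = |-3 - 2| = 5
|pz - cz| = |-2 - (-4)| = 2
distance = (3+5+2)/2 = 10/2 = 5
radius = 3; distance != radius -> no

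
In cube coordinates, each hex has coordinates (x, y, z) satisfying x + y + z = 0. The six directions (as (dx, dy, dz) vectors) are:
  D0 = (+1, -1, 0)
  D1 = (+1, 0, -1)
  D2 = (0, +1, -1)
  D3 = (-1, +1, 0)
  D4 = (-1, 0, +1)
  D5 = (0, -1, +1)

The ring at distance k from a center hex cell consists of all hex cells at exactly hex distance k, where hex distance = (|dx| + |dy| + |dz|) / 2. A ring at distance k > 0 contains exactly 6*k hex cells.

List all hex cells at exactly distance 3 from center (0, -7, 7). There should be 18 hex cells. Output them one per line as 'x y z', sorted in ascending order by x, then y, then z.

Walk ring at distance 3 from (0, -7, 7):
Start at center + D4*3 = (-3, -7, 10)
  hex 0: (-3, -7, 10)
  hex 1: (-2, -8, 10)
  hex 2: (-1, -9, 10)
  hex 3: (0, -10, 10)
  hex 4: (1, -10, 9)
  hex 5: (2, -10, 8)
  hex 6: (3, -10, 7)
  hex 7: (3, -9, 6)
  hex 8: (3, -8, 5)
  hex 9: (3, -7, 4)
  hex 10: (2, -6, 4)
  hex 11: (1, -5, 4)
  hex 12: (0, -4, 4)
  hex 13: (-1, -4, 5)
  hex 14: (-2, -4, 6)
  hex 15: (-3, -4, 7)
  hex 16: (-3, -5, 8)
  hex 17: (-3, -6, 9)
Sorted: 18 hexes.

Answer: -3 -7 10
-3 -6 9
-3 -5 8
-3 -4 7
-2 -8 10
-2 -4 6
-1 -9 10
-1 -4 5
0 -10 10
0 -4 4
1 -10 9
1 -5 4
2 -10 8
2 -6 4
3 -10 7
3 -9 6
3 -8 5
3 -7 4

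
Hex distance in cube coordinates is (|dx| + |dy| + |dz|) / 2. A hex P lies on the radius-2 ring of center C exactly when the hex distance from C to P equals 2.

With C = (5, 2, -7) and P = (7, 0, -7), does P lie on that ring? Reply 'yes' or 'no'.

|px - cx| = |7 - 5| = 2
|py - cy| = |0 - 2| = 2
|pz - cz| = |-7 - (-7)| = 0
distance = (2+2+0)/2 = 4/2 = 2
radius = 2; distance == radius -> yes

Answer: yes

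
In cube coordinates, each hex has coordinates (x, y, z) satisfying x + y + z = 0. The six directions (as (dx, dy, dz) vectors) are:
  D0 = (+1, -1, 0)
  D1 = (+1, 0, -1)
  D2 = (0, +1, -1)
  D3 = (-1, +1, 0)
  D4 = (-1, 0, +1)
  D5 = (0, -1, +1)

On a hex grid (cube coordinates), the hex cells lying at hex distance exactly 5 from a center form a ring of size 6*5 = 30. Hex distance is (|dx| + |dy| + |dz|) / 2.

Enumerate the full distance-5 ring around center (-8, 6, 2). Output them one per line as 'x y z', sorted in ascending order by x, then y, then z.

Answer: -13 6 7
-13 7 6
-13 8 5
-13 9 4
-13 10 3
-13 11 2
-12 5 7
-12 11 1
-11 4 7
-11 11 0
-10 3 7
-10 11 -1
-9 2 7
-9 11 -2
-8 1 7
-8 11 -3
-7 1 6
-7 10 -3
-6 1 5
-6 9 -3
-5 1 4
-5 8 -3
-4 1 3
-4 7 -3
-3 1 2
-3 2 1
-3 3 0
-3 4 -1
-3 5 -2
-3 6 -3

Derivation:
Walk ring at distance 5 from (-8, 6, 2):
Start at center + D4*5 = (-13, 6, 7)
  hex 0: (-13, 6, 7)
  hex 1: (-12, 5, 7)
  hex 2: (-11, 4, 7)
  hex 3: (-10, 3, 7)
  hex 4: (-9, 2, 7)
  hex 5: (-8, 1, 7)
  hex 6: (-7, 1, 6)
  hex 7: (-6, 1, 5)
  hex 8: (-5, 1, 4)
  hex 9: (-4, 1, 3)
  hex 10: (-3, 1, 2)
  hex 11: (-3, 2, 1)
  hex 12: (-3, 3, 0)
  hex 13: (-3, 4, -1)
  hex 14: (-3, 5, -2)
  hex 15: (-3, 6, -3)
  hex 16: (-4, 7, -3)
  hex 17: (-5, 8, -3)
  hex 18: (-6, 9, -3)
  hex 19: (-7, 10, -3)
  hex 20: (-8, 11, -3)
  hex 21: (-9, 11, -2)
  hex 22: (-10, 11, -1)
  hex 23: (-11, 11, 0)
  hex 24: (-12, 11, 1)
  hex 25: (-13, 11, 2)
  hex 26: (-13, 10, 3)
  hex 27: (-13, 9, 4)
  hex 28: (-13, 8, 5)
  hex 29: (-13, 7, 6)
Sorted: 30 hexes.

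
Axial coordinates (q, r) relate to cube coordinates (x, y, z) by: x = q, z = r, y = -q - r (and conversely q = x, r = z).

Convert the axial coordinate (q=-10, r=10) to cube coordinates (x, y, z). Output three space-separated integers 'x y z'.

Answer: -10 0 10

Derivation:
x = q = -10
z = r = 10
y = -x - z = -(-10) - (10) = 0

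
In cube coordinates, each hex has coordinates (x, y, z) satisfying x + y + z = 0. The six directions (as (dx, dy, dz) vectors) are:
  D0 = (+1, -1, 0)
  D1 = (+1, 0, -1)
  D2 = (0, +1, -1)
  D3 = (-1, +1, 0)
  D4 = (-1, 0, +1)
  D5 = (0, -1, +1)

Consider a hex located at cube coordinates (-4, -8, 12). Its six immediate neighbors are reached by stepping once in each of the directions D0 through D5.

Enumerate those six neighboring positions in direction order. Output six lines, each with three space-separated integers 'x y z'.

Answer: -3 -9 12
-3 -8 11
-4 -7 11
-5 -7 12
-5 -8 13
-4 -9 13

Derivation:
Center: (-4, -8, 12). Add each direction:
  D0: (-4, -8, 12) + (1, -1, 0) = (-3, -9, 12)
  D1: (-4, -8, 12) + (1, 0, -1) = (-3, -8, 11)
  D2: (-4, -8, 12) + (0, 1, -1) = (-4, -7, 11)
  D3: (-4, -8, 12) + (-1, 1, 0) = (-5, -7, 12)
  D4: (-4, -8, 12) + (-1, 0, 1) = (-5, -8, 13)
  D5: (-4, -8, 12) + (0, -1, 1) = (-4, -9, 13)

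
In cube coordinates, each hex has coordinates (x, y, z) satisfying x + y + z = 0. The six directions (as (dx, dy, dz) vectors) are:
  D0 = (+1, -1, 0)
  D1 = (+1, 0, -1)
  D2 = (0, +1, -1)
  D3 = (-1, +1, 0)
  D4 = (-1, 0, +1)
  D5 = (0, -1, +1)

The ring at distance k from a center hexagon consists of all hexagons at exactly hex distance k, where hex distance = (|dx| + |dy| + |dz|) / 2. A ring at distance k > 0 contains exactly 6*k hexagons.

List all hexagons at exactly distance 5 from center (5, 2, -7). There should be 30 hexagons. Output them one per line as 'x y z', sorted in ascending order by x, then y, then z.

Answer: 0 2 -2
0 3 -3
0 4 -4
0 5 -5
0 6 -6
0 7 -7
1 1 -2
1 7 -8
2 0 -2
2 7 -9
3 -1 -2
3 7 -10
4 -2 -2
4 7 -11
5 -3 -2
5 7 -12
6 -3 -3
6 6 -12
7 -3 -4
7 5 -12
8 -3 -5
8 4 -12
9 -3 -6
9 3 -12
10 -3 -7
10 -2 -8
10 -1 -9
10 0 -10
10 1 -11
10 2 -12

Derivation:
Walk ring at distance 5 from (5, 2, -7):
Start at center + D4*5 = (0, 2, -2)
  hex 0: (0, 2, -2)
  hex 1: (1, 1, -2)
  hex 2: (2, 0, -2)
  hex 3: (3, -1, -2)
  hex 4: (4, -2, -2)
  hex 5: (5, -3, -2)
  hex 6: (6, -3, -3)
  hex 7: (7, -3, -4)
  hex 8: (8, -3, -5)
  hex 9: (9, -3, -6)
  hex 10: (10, -3, -7)
  hex 11: (10, -2, -8)
  hex 12: (10, -1, -9)
  hex 13: (10, 0, -10)
  hex 14: (10, 1, -11)
  hex 15: (10, 2, -12)
  hex 16: (9, 3, -12)
  hex 17: (8, 4, -12)
  hex 18: (7, 5, -12)
  hex 19: (6, 6, -12)
  hex 20: (5, 7, -12)
  hex 21: (4, 7, -11)
  hex 22: (3, 7, -10)
  hex 23: (2, 7, -9)
  hex 24: (1, 7, -8)
  hex 25: (0, 7, -7)
  hex 26: (0, 6, -6)
  hex 27: (0, 5, -5)
  hex 28: (0, 4, -4)
  hex 29: (0, 3, -3)
Sorted: 30 hexes.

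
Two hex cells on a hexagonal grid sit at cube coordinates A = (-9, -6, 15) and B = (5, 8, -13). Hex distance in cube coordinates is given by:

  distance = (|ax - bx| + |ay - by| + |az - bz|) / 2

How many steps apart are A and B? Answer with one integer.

Answer: 28

Derivation:
|ax - bx| = |-9 - 5| = 14
|ay - by| = |-6 - 8| = 14
|az - bz| = |15 - (-13)| = 28
distance = (14 + 14 + 28) / 2 = 56 / 2 = 28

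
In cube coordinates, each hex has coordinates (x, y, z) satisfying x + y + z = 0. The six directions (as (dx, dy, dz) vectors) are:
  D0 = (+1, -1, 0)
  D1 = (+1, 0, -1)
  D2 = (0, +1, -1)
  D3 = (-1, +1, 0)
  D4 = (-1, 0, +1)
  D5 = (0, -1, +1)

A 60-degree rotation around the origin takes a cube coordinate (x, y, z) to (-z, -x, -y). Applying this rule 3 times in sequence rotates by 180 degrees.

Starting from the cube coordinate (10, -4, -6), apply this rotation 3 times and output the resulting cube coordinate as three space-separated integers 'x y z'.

Answer: -10 4 6

Derivation:
Start: (10, -4, -6)
Step 1: (10, -4, -6) -> (-(-6), -(10), -(-4)) = (6, -10, 4)
Step 2: (6, -10, 4) -> (-(4), -(6), -(-10)) = (-4, -6, 10)
Step 3: (-4, -6, 10) -> (-(10), -(-4), -(-6)) = (-10, 4, 6)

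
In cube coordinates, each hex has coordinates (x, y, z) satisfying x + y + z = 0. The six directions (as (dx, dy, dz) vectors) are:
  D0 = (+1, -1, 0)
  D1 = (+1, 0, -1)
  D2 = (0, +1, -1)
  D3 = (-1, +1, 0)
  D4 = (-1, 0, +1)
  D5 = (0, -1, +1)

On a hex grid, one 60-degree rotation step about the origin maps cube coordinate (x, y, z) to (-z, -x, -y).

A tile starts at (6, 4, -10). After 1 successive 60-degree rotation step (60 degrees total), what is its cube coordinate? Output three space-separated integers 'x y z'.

Answer: 10 -6 -4

Derivation:
Start: (6, 4, -10)
Step 1: (6, 4, -10) -> (-(-10), -(6), -(4)) = (10, -6, -4)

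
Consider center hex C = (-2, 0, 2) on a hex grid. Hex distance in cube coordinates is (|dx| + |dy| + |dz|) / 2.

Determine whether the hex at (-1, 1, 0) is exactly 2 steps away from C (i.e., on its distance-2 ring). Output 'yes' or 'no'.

|px - cx| = |-1 - (-2)| = 1
|py - cy| = |1 - 0| = 1
|pz - cz| = |0 - 2| = 2
distance = (1+1+2)/2 = 4/2 = 2
radius = 2; distance == radius -> yes

Answer: yes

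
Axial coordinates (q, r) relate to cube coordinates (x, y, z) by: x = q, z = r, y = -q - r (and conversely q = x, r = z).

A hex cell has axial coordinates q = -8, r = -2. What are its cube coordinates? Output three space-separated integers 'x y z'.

x = q = -8
z = r = -2
y = -x - z = -(-8) - (-2) = 10

Answer: -8 10 -2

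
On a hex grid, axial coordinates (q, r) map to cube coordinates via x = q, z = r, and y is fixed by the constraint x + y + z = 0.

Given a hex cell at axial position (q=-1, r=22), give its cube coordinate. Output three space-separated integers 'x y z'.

x = q = -1
z = r = 22
y = -x - z = -(-1) - (22) = -21

Answer: -1 -21 22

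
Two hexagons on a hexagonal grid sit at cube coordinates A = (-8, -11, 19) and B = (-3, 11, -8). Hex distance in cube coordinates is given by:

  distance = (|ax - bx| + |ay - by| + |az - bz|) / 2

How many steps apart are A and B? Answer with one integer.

Answer: 27

Derivation:
|ax - bx| = |-8 - (-3)| = 5
|ay - by| = |-11 - 11| = 22
|az - bz| = |19 - (-8)| = 27
distance = (5 + 22 + 27) / 2 = 54 / 2 = 27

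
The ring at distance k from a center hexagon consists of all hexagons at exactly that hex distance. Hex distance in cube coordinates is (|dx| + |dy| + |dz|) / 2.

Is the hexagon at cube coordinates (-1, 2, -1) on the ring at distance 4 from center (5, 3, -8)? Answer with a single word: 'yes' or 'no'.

|px - cx| = |-1 - 5| = 6
|py - cy| = |2 - 3| = 1
|pz - cz| = |-1 - (-8)| = 7
distance = (6+1+7)/2 = 14/2 = 7
radius = 4; distance != radius -> no

Answer: no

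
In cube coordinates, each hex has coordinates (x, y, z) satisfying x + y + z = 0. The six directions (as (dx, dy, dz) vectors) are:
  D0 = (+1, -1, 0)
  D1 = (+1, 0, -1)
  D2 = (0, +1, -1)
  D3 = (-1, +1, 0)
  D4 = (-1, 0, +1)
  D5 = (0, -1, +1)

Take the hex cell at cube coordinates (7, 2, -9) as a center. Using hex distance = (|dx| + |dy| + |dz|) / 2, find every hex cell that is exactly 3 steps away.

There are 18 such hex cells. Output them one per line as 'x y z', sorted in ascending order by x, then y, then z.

Answer: 4 2 -6
4 3 -7
4 4 -8
4 5 -9
5 1 -6
5 5 -10
6 0 -6
6 5 -11
7 -1 -6
7 5 -12
8 -1 -7
8 4 -12
9 -1 -8
9 3 -12
10 -1 -9
10 0 -10
10 1 -11
10 2 -12

Derivation:
Walk ring at distance 3 from (7, 2, -9):
Start at center + D4*3 = (4, 2, -6)
  hex 0: (4, 2, -6)
  hex 1: (5, 1, -6)
  hex 2: (6, 0, -6)
  hex 3: (7, -1, -6)
  hex 4: (8, -1, -7)
  hex 5: (9, -1, -8)
  hex 6: (10, -1, -9)
  hex 7: (10, 0, -10)
  hex 8: (10, 1, -11)
  hex 9: (10, 2, -12)
  hex 10: (9, 3, -12)
  hex 11: (8, 4, -12)
  hex 12: (7, 5, -12)
  hex 13: (6, 5, -11)
  hex 14: (5, 5, -10)
  hex 15: (4, 5, -9)
  hex 16: (4, 4, -8)
  hex 17: (4, 3, -7)
Sorted: 18 hexes.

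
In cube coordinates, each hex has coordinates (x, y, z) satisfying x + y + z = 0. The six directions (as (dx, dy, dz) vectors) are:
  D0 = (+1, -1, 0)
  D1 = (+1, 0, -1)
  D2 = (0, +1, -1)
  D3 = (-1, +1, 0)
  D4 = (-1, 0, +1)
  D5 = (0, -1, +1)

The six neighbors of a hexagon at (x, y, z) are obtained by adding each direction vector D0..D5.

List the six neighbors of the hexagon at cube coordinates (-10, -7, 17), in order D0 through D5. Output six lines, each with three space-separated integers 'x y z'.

Answer: -9 -8 17
-9 -7 16
-10 -6 16
-11 -6 17
-11 -7 18
-10 -8 18

Derivation:
Center: (-10, -7, 17). Add each direction:
  D0: (-10, -7, 17) + (1, -1, 0) = (-9, -8, 17)
  D1: (-10, -7, 17) + (1, 0, -1) = (-9, -7, 16)
  D2: (-10, -7, 17) + (0, 1, -1) = (-10, -6, 16)
  D3: (-10, -7, 17) + (-1, 1, 0) = (-11, -6, 17)
  D4: (-10, -7, 17) + (-1, 0, 1) = (-11, -7, 18)
  D5: (-10, -7, 17) + (0, -1, 1) = (-10, -8, 18)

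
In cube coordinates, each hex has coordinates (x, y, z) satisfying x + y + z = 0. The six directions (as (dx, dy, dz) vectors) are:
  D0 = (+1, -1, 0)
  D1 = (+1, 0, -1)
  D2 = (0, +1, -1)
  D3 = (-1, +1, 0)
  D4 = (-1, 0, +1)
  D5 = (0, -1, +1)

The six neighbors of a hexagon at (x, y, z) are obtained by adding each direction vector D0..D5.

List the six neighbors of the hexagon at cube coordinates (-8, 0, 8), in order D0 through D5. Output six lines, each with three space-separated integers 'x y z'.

Center: (-8, 0, 8). Add each direction:
  D0: (-8, 0, 8) + (1, -1, 0) = (-7, -1, 8)
  D1: (-8, 0, 8) + (1, 0, -1) = (-7, 0, 7)
  D2: (-8, 0, 8) + (0, 1, -1) = (-8, 1, 7)
  D3: (-8, 0, 8) + (-1, 1, 0) = (-9, 1, 8)
  D4: (-8, 0, 8) + (-1, 0, 1) = (-9, 0, 9)
  D5: (-8, 0, 8) + (0, -1, 1) = (-8, -1, 9)

Answer: -7 -1 8
-7 0 7
-8 1 7
-9 1 8
-9 0 9
-8 -1 9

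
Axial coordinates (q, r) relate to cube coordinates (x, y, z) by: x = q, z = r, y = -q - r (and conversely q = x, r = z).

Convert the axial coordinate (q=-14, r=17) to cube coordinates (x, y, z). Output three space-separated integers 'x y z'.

Answer: -14 -3 17

Derivation:
x = q = -14
z = r = 17
y = -x - z = -(-14) - (17) = -3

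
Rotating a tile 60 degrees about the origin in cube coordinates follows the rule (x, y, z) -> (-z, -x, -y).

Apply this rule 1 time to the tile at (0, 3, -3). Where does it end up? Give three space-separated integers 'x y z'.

Answer: 3 0 -3

Derivation:
Start: (0, 3, -3)
Step 1: (0, 3, -3) -> (-(-3), -(0), -(3)) = (3, 0, -3)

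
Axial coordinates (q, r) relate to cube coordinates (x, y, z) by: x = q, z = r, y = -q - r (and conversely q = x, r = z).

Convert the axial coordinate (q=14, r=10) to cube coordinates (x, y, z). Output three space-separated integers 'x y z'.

x = q = 14
z = r = 10
y = -x - z = -(14) - (10) = -24

Answer: 14 -24 10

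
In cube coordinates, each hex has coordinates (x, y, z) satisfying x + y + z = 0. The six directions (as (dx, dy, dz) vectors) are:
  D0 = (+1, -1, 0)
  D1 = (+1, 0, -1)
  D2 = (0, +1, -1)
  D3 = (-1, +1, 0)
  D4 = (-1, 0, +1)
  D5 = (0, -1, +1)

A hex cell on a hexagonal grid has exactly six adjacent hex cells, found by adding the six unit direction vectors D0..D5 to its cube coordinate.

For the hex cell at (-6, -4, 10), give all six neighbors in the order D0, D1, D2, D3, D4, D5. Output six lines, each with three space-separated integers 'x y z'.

Answer: -5 -5 10
-5 -4 9
-6 -3 9
-7 -3 10
-7 -4 11
-6 -5 11

Derivation:
Center: (-6, -4, 10). Add each direction:
  D0: (-6, -4, 10) + (1, -1, 0) = (-5, -5, 10)
  D1: (-6, -4, 10) + (1, 0, -1) = (-5, -4, 9)
  D2: (-6, -4, 10) + (0, 1, -1) = (-6, -3, 9)
  D3: (-6, -4, 10) + (-1, 1, 0) = (-7, -3, 10)
  D4: (-6, -4, 10) + (-1, 0, 1) = (-7, -4, 11)
  D5: (-6, -4, 10) + (0, -1, 1) = (-6, -5, 11)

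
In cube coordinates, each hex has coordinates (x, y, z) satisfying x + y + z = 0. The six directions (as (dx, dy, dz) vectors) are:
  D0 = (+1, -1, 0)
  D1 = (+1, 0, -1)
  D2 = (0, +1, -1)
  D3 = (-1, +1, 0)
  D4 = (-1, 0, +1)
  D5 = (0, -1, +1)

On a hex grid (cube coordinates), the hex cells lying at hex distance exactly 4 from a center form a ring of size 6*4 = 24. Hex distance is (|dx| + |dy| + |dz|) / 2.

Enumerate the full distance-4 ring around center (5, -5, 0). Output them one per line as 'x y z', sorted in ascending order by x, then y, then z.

Walk ring at distance 4 from (5, -5, 0):
Start at center + D4*4 = (1, -5, 4)
  hex 0: (1, -5, 4)
  hex 1: (2, -6, 4)
  hex 2: (3, -7, 4)
  hex 3: (4, -8, 4)
  hex 4: (5, -9, 4)
  hex 5: (6, -9, 3)
  hex 6: (7, -9, 2)
  hex 7: (8, -9, 1)
  hex 8: (9, -9, 0)
  hex 9: (9, -8, -1)
  hex 10: (9, -7, -2)
  hex 11: (9, -6, -3)
  hex 12: (9, -5, -4)
  hex 13: (8, -4, -4)
  hex 14: (7, -3, -4)
  hex 15: (6, -2, -4)
  hex 16: (5, -1, -4)
  hex 17: (4, -1, -3)
  hex 18: (3, -1, -2)
  hex 19: (2, -1, -1)
  hex 20: (1, -1, 0)
  hex 21: (1, -2, 1)
  hex 22: (1, -3, 2)
  hex 23: (1, -4, 3)
Sorted: 24 hexes.

Answer: 1 -5 4
1 -4 3
1 -3 2
1 -2 1
1 -1 0
2 -6 4
2 -1 -1
3 -7 4
3 -1 -2
4 -8 4
4 -1 -3
5 -9 4
5 -1 -4
6 -9 3
6 -2 -4
7 -9 2
7 -3 -4
8 -9 1
8 -4 -4
9 -9 0
9 -8 -1
9 -7 -2
9 -6 -3
9 -5 -4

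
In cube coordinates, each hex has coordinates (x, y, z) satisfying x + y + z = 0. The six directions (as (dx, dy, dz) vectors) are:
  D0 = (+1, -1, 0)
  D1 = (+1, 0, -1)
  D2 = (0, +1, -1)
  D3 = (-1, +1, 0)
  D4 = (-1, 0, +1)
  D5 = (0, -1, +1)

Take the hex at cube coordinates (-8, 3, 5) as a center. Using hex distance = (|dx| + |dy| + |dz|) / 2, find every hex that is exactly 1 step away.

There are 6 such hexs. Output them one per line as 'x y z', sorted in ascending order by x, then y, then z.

Answer: -9 3 6
-9 4 5
-8 2 6
-8 4 4
-7 2 5
-7 3 4

Derivation:
Walk ring at distance 1 from (-8, 3, 5):
Start at center + D4*1 = (-9, 3, 6)
  hex 0: (-9, 3, 6)
  hex 1: (-8, 2, 6)
  hex 2: (-7, 2, 5)
  hex 3: (-7, 3, 4)
  hex 4: (-8, 4, 4)
  hex 5: (-9, 4, 5)
Sorted: 6 hexes.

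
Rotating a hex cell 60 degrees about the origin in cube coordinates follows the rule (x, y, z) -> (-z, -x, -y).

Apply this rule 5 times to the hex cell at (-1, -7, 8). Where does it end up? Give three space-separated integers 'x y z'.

Start: (-1, -7, 8)
Step 1: (-1, -7, 8) -> (-(8), -(-1), -(-7)) = (-8, 1, 7)
Step 2: (-8, 1, 7) -> (-(7), -(-8), -(1)) = (-7, 8, -1)
Step 3: (-7, 8, -1) -> (-(-1), -(-7), -(8)) = (1, 7, -8)
Step 4: (1, 7, -8) -> (-(-8), -(1), -(7)) = (8, -1, -7)
Step 5: (8, -1, -7) -> (-(-7), -(8), -(-1)) = (7, -8, 1)

Answer: 7 -8 1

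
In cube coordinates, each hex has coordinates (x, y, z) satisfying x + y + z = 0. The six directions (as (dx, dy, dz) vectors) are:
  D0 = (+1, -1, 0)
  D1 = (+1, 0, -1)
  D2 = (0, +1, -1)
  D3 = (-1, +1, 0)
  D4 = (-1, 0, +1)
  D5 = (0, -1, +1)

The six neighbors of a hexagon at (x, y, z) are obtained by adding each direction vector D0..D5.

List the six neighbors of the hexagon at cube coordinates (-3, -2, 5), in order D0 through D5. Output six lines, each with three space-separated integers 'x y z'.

Center: (-3, -2, 5). Add each direction:
  D0: (-3, -2, 5) + (1, -1, 0) = (-2, -3, 5)
  D1: (-3, -2, 5) + (1, 0, -1) = (-2, -2, 4)
  D2: (-3, -2, 5) + (0, 1, -1) = (-3, -1, 4)
  D3: (-3, -2, 5) + (-1, 1, 0) = (-4, -1, 5)
  D4: (-3, -2, 5) + (-1, 0, 1) = (-4, -2, 6)
  D5: (-3, -2, 5) + (0, -1, 1) = (-3, -3, 6)

Answer: -2 -3 5
-2 -2 4
-3 -1 4
-4 -1 5
-4 -2 6
-3 -3 6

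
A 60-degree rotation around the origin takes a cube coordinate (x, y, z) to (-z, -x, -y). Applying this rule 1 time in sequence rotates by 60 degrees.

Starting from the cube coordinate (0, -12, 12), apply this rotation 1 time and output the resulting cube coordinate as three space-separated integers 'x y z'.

Start: (0, -12, 12)
Step 1: (0, -12, 12) -> (-(12), -(0), -(-12)) = (-12, 0, 12)

Answer: -12 0 12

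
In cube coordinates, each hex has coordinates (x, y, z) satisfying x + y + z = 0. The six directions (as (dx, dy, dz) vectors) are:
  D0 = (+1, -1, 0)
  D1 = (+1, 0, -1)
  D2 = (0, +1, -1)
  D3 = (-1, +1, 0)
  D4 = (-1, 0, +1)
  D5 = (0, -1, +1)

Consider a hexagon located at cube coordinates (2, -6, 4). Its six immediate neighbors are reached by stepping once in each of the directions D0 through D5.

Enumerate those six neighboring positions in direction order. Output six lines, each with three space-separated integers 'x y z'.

Center: (2, -6, 4). Add each direction:
  D0: (2, -6, 4) + (1, -1, 0) = (3, -7, 4)
  D1: (2, -6, 4) + (1, 0, -1) = (3, -6, 3)
  D2: (2, -6, 4) + (0, 1, -1) = (2, -5, 3)
  D3: (2, -6, 4) + (-1, 1, 0) = (1, -5, 4)
  D4: (2, -6, 4) + (-1, 0, 1) = (1, -6, 5)
  D5: (2, -6, 4) + (0, -1, 1) = (2, -7, 5)

Answer: 3 -7 4
3 -6 3
2 -5 3
1 -5 4
1 -6 5
2 -7 5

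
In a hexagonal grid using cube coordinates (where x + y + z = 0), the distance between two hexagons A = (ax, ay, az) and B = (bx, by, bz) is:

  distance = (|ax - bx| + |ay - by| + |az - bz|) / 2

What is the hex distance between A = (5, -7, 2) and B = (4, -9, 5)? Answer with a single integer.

Answer: 3

Derivation:
|ax - bx| = |5 - 4| = 1
|ay - by| = |-7 - (-9)| = 2
|az - bz| = |2 - 5| = 3
distance = (1 + 2 + 3) / 2 = 6 / 2 = 3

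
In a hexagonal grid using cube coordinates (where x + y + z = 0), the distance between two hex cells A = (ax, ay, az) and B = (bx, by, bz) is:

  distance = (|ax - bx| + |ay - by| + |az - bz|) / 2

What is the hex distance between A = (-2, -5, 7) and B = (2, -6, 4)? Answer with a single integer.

|ax - bx| = |-2 - 2| = 4
|ay - by| = |-5 - (-6)| = 1
|az - bz| = |7 - 4| = 3
distance = (4 + 1 + 3) / 2 = 8 / 2 = 4

Answer: 4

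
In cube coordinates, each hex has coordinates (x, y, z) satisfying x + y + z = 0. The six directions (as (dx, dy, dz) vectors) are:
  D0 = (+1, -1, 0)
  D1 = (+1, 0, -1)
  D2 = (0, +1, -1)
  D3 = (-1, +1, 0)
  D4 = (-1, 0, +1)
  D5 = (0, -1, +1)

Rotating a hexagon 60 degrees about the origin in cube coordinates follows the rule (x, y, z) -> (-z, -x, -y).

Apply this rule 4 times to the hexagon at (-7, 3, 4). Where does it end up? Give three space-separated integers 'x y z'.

Start: (-7, 3, 4)
Step 1: (-7, 3, 4) -> (-(4), -(-7), -(3)) = (-4, 7, -3)
Step 2: (-4, 7, -3) -> (-(-3), -(-4), -(7)) = (3, 4, -7)
Step 3: (3, 4, -7) -> (-(-7), -(3), -(4)) = (7, -3, -4)
Step 4: (7, -3, -4) -> (-(-4), -(7), -(-3)) = (4, -7, 3)

Answer: 4 -7 3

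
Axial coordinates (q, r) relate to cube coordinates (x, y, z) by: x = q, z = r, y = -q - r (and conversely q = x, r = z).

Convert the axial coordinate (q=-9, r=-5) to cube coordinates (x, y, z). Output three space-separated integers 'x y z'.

Answer: -9 14 -5

Derivation:
x = q = -9
z = r = -5
y = -x - z = -(-9) - (-5) = 14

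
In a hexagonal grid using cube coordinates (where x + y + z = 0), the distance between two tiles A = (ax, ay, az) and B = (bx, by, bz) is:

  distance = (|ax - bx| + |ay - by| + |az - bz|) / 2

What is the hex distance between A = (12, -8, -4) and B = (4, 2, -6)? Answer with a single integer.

Answer: 10

Derivation:
|ax - bx| = |12 - 4| = 8
|ay - by| = |-8 - 2| = 10
|az - bz| = |-4 - (-6)| = 2
distance = (8 + 10 + 2) / 2 = 20 / 2 = 10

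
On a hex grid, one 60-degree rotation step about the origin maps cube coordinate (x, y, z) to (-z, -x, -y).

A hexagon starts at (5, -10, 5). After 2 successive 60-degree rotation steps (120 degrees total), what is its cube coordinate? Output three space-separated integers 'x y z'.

Answer: -10 5 5

Derivation:
Start: (5, -10, 5)
Step 1: (5, -10, 5) -> (-(5), -(5), -(-10)) = (-5, -5, 10)
Step 2: (-5, -5, 10) -> (-(10), -(-5), -(-5)) = (-10, 5, 5)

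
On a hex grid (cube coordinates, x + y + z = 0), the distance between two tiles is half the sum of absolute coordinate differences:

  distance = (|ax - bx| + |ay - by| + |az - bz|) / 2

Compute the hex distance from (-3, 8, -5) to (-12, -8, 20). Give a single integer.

|ax - bx| = |-3 - (-12)| = 9
|ay - by| = |8 - (-8)| = 16
|az - bz| = |-5 - 20| = 25
distance = (9 + 16 + 25) / 2 = 50 / 2 = 25

Answer: 25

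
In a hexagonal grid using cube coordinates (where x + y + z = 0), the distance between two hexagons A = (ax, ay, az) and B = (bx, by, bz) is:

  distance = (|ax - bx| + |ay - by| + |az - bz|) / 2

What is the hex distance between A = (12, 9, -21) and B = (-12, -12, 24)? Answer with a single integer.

|ax - bx| = |12 - (-12)| = 24
|ay - by| = |9 - (-12)| = 21
|az - bz| = |-21 - 24| = 45
distance = (24 + 21 + 45) / 2 = 90 / 2 = 45

Answer: 45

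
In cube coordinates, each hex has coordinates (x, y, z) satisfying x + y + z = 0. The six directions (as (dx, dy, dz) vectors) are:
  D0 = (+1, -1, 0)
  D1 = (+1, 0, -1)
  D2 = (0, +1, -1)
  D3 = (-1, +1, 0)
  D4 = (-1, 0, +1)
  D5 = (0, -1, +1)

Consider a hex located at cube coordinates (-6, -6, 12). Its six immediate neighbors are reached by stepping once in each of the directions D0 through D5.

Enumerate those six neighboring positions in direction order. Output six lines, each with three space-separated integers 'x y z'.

Answer: -5 -7 12
-5 -6 11
-6 -5 11
-7 -5 12
-7 -6 13
-6 -7 13

Derivation:
Center: (-6, -6, 12). Add each direction:
  D0: (-6, -6, 12) + (1, -1, 0) = (-5, -7, 12)
  D1: (-6, -6, 12) + (1, 0, -1) = (-5, -6, 11)
  D2: (-6, -6, 12) + (0, 1, -1) = (-6, -5, 11)
  D3: (-6, -6, 12) + (-1, 1, 0) = (-7, -5, 12)
  D4: (-6, -6, 12) + (-1, 0, 1) = (-7, -6, 13)
  D5: (-6, -6, 12) + (0, -1, 1) = (-6, -7, 13)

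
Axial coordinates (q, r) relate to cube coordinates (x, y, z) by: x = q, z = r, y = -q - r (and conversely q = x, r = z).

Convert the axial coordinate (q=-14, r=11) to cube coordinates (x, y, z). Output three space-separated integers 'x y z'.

Answer: -14 3 11

Derivation:
x = q = -14
z = r = 11
y = -x - z = -(-14) - (11) = 3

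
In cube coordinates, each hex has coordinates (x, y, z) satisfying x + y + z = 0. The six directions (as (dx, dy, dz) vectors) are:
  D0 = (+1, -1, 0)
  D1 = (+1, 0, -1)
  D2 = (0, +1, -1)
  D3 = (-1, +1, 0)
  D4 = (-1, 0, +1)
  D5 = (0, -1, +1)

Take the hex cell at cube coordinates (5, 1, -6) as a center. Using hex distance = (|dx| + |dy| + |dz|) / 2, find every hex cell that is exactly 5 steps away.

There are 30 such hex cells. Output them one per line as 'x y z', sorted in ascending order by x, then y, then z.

Answer: 0 1 -1
0 2 -2
0 3 -3
0 4 -4
0 5 -5
0 6 -6
1 0 -1
1 6 -7
2 -1 -1
2 6 -8
3 -2 -1
3 6 -9
4 -3 -1
4 6 -10
5 -4 -1
5 6 -11
6 -4 -2
6 5 -11
7 -4 -3
7 4 -11
8 -4 -4
8 3 -11
9 -4 -5
9 2 -11
10 -4 -6
10 -3 -7
10 -2 -8
10 -1 -9
10 0 -10
10 1 -11

Derivation:
Walk ring at distance 5 from (5, 1, -6):
Start at center + D4*5 = (0, 1, -1)
  hex 0: (0, 1, -1)
  hex 1: (1, 0, -1)
  hex 2: (2, -1, -1)
  hex 3: (3, -2, -1)
  hex 4: (4, -3, -1)
  hex 5: (5, -4, -1)
  hex 6: (6, -4, -2)
  hex 7: (7, -4, -3)
  hex 8: (8, -4, -4)
  hex 9: (9, -4, -5)
  hex 10: (10, -4, -6)
  hex 11: (10, -3, -7)
  hex 12: (10, -2, -8)
  hex 13: (10, -1, -9)
  hex 14: (10, 0, -10)
  hex 15: (10, 1, -11)
  hex 16: (9, 2, -11)
  hex 17: (8, 3, -11)
  hex 18: (7, 4, -11)
  hex 19: (6, 5, -11)
  hex 20: (5, 6, -11)
  hex 21: (4, 6, -10)
  hex 22: (3, 6, -9)
  hex 23: (2, 6, -8)
  hex 24: (1, 6, -7)
  hex 25: (0, 6, -6)
  hex 26: (0, 5, -5)
  hex 27: (0, 4, -4)
  hex 28: (0, 3, -3)
  hex 29: (0, 2, -2)
Sorted: 30 hexes.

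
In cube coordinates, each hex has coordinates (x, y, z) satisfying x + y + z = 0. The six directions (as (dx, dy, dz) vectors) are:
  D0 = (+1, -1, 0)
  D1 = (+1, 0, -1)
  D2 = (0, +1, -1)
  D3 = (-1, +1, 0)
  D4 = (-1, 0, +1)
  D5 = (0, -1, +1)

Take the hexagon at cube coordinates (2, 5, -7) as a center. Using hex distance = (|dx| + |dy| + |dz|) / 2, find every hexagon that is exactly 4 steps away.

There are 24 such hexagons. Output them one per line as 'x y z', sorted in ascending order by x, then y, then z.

Answer: -2 5 -3
-2 6 -4
-2 7 -5
-2 8 -6
-2 9 -7
-1 4 -3
-1 9 -8
0 3 -3
0 9 -9
1 2 -3
1 9 -10
2 1 -3
2 9 -11
3 1 -4
3 8 -11
4 1 -5
4 7 -11
5 1 -6
5 6 -11
6 1 -7
6 2 -8
6 3 -9
6 4 -10
6 5 -11

Derivation:
Walk ring at distance 4 from (2, 5, -7):
Start at center + D4*4 = (-2, 5, -3)
  hex 0: (-2, 5, -3)
  hex 1: (-1, 4, -3)
  hex 2: (0, 3, -3)
  hex 3: (1, 2, -3)
  hex 4: (2, 1, -3)
  hex 5: (3, 1, -4)
  hex 6: (4, 1, -5)
  hex 7: (5, 1, -6)
  hex 8: (6, 1, -7)
  hex 9: (6, 2, -8)
  hex 10: (6, 3, -9)
  hex 11: (6, 4, -10)
  hex 12: (6, 5, -11)
  hex 13: (5, 6, -11)
  hex 14: (4, 7, -11)
  hex 15: (3, 8, -11)
  hex 16: (2, 9, -11)
  hex 17: (1, 9, -10)
  hex 18: (0, 9, -9)
  hex 19: (-1, 9, -8)
  hex 20: (-2, 9, -7)
  hex 21: (-2, 8, -6)
  hex 22: (-2, 7, -5)
  hex 23: (-2, 6, -4)
Sorted: 24 hexes.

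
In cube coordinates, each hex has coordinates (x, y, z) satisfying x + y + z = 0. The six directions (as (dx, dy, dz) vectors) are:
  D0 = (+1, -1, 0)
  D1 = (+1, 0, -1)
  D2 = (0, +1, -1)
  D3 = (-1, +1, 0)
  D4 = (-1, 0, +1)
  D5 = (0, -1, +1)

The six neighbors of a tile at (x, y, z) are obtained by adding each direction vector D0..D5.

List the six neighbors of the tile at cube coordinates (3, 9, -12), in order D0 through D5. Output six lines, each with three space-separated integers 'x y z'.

Center: (3, 9, -12). Add each direction:
  D0: (3, 9, -12) + (1, -1, 0) = (4, 8, -12)
  D1: (3, 9, -12) + (1, 0, -1) = (4, 9, -13)
  D2: (3, 9, -12) + (0, 1, -1) = (3, 10, -13)
  D3: (3, 9, -12) + (-1, 1, 0) = (2, 10, -12)
  D4: (3, 9, -12) + (-1, 0, 1) = (2, 9, -11)
  D5: (3, 9, -12) + (0, -1, 1) = (3, 8, -11)

Answer: 4 8 -12
4 9 -13
3 10 -13
2 10 -12
2 9 -11
3 8 -11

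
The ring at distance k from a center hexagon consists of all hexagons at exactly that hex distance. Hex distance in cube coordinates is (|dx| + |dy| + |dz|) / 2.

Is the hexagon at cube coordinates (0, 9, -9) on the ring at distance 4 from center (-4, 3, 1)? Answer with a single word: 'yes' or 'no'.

Answer: no

Derivation:
|px - cx| = |0 - (-4)| = 4
|py - cy| = |9 - 3| = 6
|pz - cz| = |-9 - 1| = 10
distance = (4+6+10)/2 = 20/2 = 10
radius = 4; distance != radius -> no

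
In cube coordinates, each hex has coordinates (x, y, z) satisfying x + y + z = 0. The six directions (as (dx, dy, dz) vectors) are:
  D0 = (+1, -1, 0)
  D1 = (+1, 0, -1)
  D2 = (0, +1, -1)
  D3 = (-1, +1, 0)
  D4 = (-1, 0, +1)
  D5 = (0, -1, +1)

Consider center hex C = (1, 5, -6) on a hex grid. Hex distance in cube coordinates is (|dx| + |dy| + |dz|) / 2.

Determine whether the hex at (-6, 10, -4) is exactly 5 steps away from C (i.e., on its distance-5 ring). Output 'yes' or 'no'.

Answer: no

Derivation:
|px - cx| = |-6 - 1| = 7
|py - cy| = |10 - 5| = 5
|pz - cz| = |-4 - (-6)| = 2
distance = (7+5+2)/2 = 14/2 = 7
radius = 5; distance != radius -> no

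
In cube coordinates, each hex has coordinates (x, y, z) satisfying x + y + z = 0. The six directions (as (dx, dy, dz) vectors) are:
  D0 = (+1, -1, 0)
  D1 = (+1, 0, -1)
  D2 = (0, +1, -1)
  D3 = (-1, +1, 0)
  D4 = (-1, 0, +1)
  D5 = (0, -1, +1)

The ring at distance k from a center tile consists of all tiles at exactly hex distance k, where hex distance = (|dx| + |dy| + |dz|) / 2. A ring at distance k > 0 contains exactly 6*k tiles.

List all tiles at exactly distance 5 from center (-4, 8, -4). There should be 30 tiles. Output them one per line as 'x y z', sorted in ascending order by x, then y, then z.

Walk ring at distance 5 from (-4, 8, -4):
Start at center + D4*5 = (-9, 8, 1)
  hex 0: (-9, 8, 1)
  hex 1: (-8, 7, 1)
  hex 2: (-7, 6, 1)
  hex 3: (-6, 5, 1)
  hex 4: (-5, 4, 1)
  hex 5: (-4, 3, 1)
  hex 6: (-3, 3, 0)
  hex 7: (-2, 3, -1)
  hex 8: (-1, 3, -2)
  hex 9: (0, 3, -3)
  hex 10: (1, 3, -4)
  hex 11: (1, 4, -5)
  hex 12: (1, 5, -6)
  hex 13: (1, 6, -7)
  hex 14: (1, 7, -8)
  hex 15: (1, 8, -9)
  hex 16: (0, 9, -9)
  hex 17: (-1, 10, -9)
  hex 18: (-2, 11, -9)
  hex 19: (-3, 12, -9)
  hex 20: (-4, 13, -9)
  hex 21: (-5, 13, -8)
  hex 22: (-6, 13, -7)
  hex 23: (-7, 13, -6)
  hex 24: (-8, 13, -5)
  hex 25: (-9, 13, -4)
  hex 26: (-9, 12, -3)
  hex 27: (-9, 11, -2)
  hex 28: (-9, 10, -1)
  hex 29: (-9, 9, 0)
Sorted: 30 hexes.

Answer: -9 8 1
-9 9 0
-9 10 -1
-9 11 -2
-9 12 -3
-9 13 -4
-8 7 1
-8 13 -5
-7 6 1
-7 13 -6
-6 5 1
-6 13 -7
-5 4 1
-5 13 -8
-4 3 1
-4 13 -9
-3 3 0
-3 12 -9
-2 3 -1
-2 11 -9
-1 3 -2
-1 10 -9
0 3 -3
0 9 -9
1 3 -4
1 4 -5
1 5 -6
1 6 -7
1 7 -8
1 8 -9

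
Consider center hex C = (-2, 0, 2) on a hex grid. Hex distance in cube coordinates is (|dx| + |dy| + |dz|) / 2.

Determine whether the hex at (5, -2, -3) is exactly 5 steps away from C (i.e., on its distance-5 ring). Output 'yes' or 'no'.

|px - cx| = |5 - (-2)| = 7
|py - cy| = |-2 - 0| = 2
|pz - cz| = |-3 - 2| = 5
distance = (7+2+5)/2 = 14/2 = 7
radius = 5; distance != radius -> no

Answer: no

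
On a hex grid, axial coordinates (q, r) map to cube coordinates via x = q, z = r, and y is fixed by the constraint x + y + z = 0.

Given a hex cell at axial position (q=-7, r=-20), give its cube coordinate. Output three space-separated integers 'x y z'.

Answer: -7 27 -20

Derivation:
x = q = -7
z = r = -20
y = -x - z = -(-7) - (-20) = 27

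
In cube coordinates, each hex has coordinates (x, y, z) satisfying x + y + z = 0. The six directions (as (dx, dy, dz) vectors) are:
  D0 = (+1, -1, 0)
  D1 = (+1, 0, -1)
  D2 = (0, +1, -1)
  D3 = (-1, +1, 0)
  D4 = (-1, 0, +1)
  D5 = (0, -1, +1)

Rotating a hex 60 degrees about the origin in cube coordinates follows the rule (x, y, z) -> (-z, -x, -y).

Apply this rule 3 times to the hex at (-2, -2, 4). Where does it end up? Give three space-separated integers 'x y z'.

Answer: 2 2 -4

Derivation:
Start: (-2, -2, 4)
Step 1: (-2, -2, 4) -> (-(4), -(-2), -(-2)) = (-4, 2, 2)
Step 2: (-4, 2, 2) -> (-(2), -(-4), -(2)) = (-2, 4, -2)
Step 3: (-2, 4, -2) -> (-(-2), -(-2), -(4)) = (2, 2, -4)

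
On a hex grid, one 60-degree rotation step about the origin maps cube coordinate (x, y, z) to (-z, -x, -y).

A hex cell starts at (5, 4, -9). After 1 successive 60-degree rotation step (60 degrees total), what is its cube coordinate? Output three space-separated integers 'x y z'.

Start: (5, 4, -9)
Step 1: (5, 4, -9) -> (-(-9), -(5), -(4)) = (9, -5, -4)

Answer: 9 -5 -4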